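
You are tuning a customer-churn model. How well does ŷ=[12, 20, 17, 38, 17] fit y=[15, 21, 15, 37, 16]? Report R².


ȳ = 20.8
SS_res = Σ(y-ŷ)² = 16
SS_tot = Σ(y-ȳ)² = 352.8
R² = 1 - SS_res/SS_tot = 1 - 0.0454 = 0.9546

0.9546


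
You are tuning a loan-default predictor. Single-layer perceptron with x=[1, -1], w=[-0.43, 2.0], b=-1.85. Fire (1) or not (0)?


z = (1)·(-0.43) + (-1)·(2.0) - 1.85
  = -4.28
step(z) = 0 (z<0)

0


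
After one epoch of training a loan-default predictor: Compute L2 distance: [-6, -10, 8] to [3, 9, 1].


d = √((-6-3)² + (-10-9)² + (8-1)²)
  = √(81 + 361 + 49)
  = √491 = 22.1585

22.1585


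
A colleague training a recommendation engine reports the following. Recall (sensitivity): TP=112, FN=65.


Recall = TP/(TP+FN)
= 112/(112+65)
= 112/177 = 63.28%

63.28%


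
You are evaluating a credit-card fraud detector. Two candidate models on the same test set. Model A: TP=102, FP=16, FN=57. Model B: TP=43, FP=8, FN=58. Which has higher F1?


Model A: P=102/118=0.8644, R=102/159=0.6415, F1=2PR/(P+R)=2TP/(2TP+FP+FN)=204/277=0.7365
Model B: P=43/51=0.8431, R=43/101=0.4257, F1=2PR/(P+R)=2TP/(2TP+FP+FN)=86/152=0.5658
0.7365 > 0.5658 → Model A

Model A


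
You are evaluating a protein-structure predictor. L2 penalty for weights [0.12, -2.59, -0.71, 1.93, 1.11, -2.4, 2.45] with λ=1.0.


‖w‖₂² = (0.12)² + (-2.59)² + (-0.71)² + (1.93)² + (1.11)² + (-2.4)² + (2.45)²
     = 0.0144 + 6.7081 + 0.5041 + 3.7249 + 1.2321 + 5.76 + 6.0025
     = 23.9461
λ·‖w‖₂² = 1.0·23.9461 = 23.9461

23.9461


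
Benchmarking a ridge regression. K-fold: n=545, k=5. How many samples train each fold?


Fold size = 545/5 = 109
Training per fold = 545 - 109 = 436

436


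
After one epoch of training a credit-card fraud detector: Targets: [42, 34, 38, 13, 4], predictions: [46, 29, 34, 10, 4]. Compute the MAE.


Absolute errors: |42-46|=4, |34-29|=5, |38-34|=4, |13-10|=3, |4-4|=0
Sum = 16
MAE = 16/5 = 16/5

16/5


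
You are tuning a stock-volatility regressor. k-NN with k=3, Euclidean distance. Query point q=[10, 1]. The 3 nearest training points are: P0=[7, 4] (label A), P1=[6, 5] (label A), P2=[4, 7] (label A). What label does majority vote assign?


d(q,P0) = 4.2426  (label A)
d(q,P1) = 5.6569  (label A)
d(q,P2) = 8.4853  (label A)
Votes: A=3, B=0
Majority → A

A


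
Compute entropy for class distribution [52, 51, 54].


Probabilities: [52/157, 51/157, 54/157] ≈ [0.3312, 0.3248, 0.3439]
H = -((52/157)·log₂(52/157) + (51/157)·log₂(51/157) + (54/157)·log₂(54/157))
  = 1.5846 bits

1.5846 bits


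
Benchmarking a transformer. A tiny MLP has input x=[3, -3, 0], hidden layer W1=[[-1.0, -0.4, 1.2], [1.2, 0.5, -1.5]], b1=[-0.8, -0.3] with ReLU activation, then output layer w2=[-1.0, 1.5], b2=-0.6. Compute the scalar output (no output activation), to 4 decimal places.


z1[0] = (-1.0)·(3) + (-0.4)·(-3) + (1.2)·(0) - 0.8 = -2.6
z1[1] = (1.2)·(3) + (0.5)·(-3) + (-1.5)·(0) - 0.3 = 1.8
h = ReLU(z1) = [0.0, 1.8]
output = (-1.0)·(0.0) + (1.5)·(1.8) - 0.6 = 2.1

2.1


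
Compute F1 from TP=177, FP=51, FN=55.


Precision = 177/228 = 0.7763
Recall = 177/232 = 0.7629
F1 = 2·P·R/(P+R) = 2·TP/(2·TP+FP+FN) = 354/(354+51+55) = 354/460 = 0.7696

0.7696


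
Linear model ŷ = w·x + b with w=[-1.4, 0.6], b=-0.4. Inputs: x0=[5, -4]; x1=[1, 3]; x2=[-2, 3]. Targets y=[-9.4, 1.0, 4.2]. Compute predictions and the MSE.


ŷ0 = (-1.4)·(5) + (0.6)·(-4) - 0.4 = -9.8
ŷ1 = (-1.4)·(1) + (0.6)·(3) - 0.4 = -0.0
ŷ2 = (-1.4)·(-2) + (0.6)·(3) - 0.4 = 4.2
errors² = [0.16, 1.0, 0.0]
MSE = 1.1600/3 = 0.3867

0.3867


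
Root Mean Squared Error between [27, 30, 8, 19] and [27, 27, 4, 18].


MSE = 26/4 = 6.5
RMSE = √(26/4) = 2.5495

2.5495


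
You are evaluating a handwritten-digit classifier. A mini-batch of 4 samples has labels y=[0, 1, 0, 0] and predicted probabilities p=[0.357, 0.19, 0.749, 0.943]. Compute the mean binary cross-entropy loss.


L[0] = -ln(1-0.357) = -ln(0.643) = 0.4416
L[1] = -ln(0.19) = 1.6607
L[2] = -ln(1-0.749) = -ln(0.251) = 1.3823
L[3] = -ln(1-0.943) = -ln(0.057) = 2.8647
mean = (0.4416 + 1.6607 + 1.3823 + 2.8647)/4 = 1.5873

1.5873


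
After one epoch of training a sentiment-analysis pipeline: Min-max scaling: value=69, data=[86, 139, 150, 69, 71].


min=69, max=150
(69-69)/(150-69) = 0/81 = 0.0

0.0


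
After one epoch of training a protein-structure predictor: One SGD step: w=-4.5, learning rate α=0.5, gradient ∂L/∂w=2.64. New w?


w_new = w - α·∇
= -4.5 - 0.5·2.64
= -4.5 - 1.32
= -5.82

-5.82


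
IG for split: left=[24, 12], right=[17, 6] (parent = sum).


Parent = [41, 18], H_parent = 0.8874
H_left = 0.9183 (n=36), H_right = 0.8281 (n=23)
H_children = (36/59)·0.9183 + (23/59)·0.8281 = 0.8831
IG = 0.8874 - 0.8831 = 0.0043

0.0043


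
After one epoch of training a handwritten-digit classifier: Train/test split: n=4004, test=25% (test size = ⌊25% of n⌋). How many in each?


Test = ⌊4004·25/100⌋ = 1001
Train = 4004 - 1001 = 3003

Train: 3003, Test: 1001


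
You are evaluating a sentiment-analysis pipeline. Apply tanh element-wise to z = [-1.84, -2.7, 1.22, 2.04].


tanh(-1.84) = -0.9508
tanh(-2.7) = -0.991
tanh(1.22) = 0.8397
tanh(2.04) = 0.9667
result = [-0.9508, -0.991, 0.8397, 0.9667]

[-0.9508, -0.991, 0.8397, 0.9667]


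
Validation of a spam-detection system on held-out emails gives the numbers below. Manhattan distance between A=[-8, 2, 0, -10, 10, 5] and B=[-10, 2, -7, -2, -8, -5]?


d = |-8+ 10| + |2-2| + |0+ 7| + |-10+ 2| + |10+ 8| + |5+ 5|
  = 2 + 0 + 7 + 8 + 18 + 10
  = 45

45


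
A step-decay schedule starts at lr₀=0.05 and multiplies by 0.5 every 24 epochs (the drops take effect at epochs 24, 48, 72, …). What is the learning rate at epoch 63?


n_drops = ⌊63/24⌋ = 2
lr = 0.05·0.5^2 = 0.05·0.25 = 0.0125

0.0125


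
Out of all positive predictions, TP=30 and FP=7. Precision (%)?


Precision = TP/(TP+FP)
= 30/(30+7)
= 30/37 = 81.08%

81.08%


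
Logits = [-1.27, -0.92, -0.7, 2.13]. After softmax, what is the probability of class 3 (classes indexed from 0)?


Exponentials: e^-1.27=0.2808, e^-0.92=0.3985, e^-0.7=0.4966, e^2.13=8.4149
Sum = 9.5908
Softmax = [0.0293, 0.0416, 0.0518, 0.8774]
p[3] = 8.4149/9.5908 = 0.8774

0.8774


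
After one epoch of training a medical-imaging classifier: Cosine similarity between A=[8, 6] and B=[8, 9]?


A·B = 8·8 + 6·9 = 118
‖A‖ = √100 = 10, ‖B‖ = √145 = 12.0416
cos = 118/(√100·√145) = 118/√14500 = 0.9799

0.9799


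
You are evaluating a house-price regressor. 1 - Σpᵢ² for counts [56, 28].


Probabilities: [56/84, 28/84] ≈ [0.6667, 0.3333]
Σpᵢ² = (3136 + 784)/84² = 3920/7056
Gini = 1 - Σpᵢ² = 1 - 3920/7056 = 0.4444

0.4444


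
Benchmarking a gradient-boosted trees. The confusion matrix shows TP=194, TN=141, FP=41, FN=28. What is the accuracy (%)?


Accuracy = (TP+TN)/(TP+TN+FP+FN)
= (194+141)/(404)
= 335/404 = 82.92%

82.92%


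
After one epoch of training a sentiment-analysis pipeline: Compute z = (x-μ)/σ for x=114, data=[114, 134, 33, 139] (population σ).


μ = 105, σ = 42.6087
z = (114 - 105)/42.6087 = 0.2112

0.2112


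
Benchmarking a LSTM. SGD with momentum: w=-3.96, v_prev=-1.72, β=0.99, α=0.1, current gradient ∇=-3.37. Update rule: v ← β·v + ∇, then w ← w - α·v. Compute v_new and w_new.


v_new = 0.99·-1.72 - 3.37 = -1.7028 - 3.37 = -5.0728
w_new = -3.96 - 0.1·-5.0728 = -3.96 + 0.50728 = -3.45272

v_new=-5.0728, w_new=-3.45272


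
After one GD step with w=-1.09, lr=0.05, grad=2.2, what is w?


w_new = w - α·∇
= -1.09 - 0.05·2.2
= -1.09 - 0.11
= -1.2

-1.2


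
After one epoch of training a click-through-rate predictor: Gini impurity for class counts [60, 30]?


Probabilities: [60/90, 30/90] ≈ [0.6667, 0.3333]
Σpᵢ² = (3600 + 900)/90² = 4500/8100
Gini = 1 - Σpᵢ² = 1 - 4500/8100 = 0.4444

0.4444


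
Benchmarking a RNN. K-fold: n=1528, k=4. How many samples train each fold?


Fold size = 1528/4 = 382
Training per fold = 1528 - 382 = 1146

1146


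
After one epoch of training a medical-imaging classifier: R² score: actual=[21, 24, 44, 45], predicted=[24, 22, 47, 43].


ȳ = 33.5
SS_res = Σ(y-ŷ)² = 26
SS_tot = Σ(y-ȳ)² = 489
R² = 1 - SS_res/SS_tot = 1 - 0.0532 = 0.9468

0.9468


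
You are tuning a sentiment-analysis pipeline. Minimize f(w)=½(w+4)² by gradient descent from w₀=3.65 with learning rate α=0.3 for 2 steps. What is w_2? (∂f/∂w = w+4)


step 1: grad = 3.65+4 = 7.65; w = 3.65 - 0.3·(7.65) = 1.355
step 2: grad = 1.355+4 = 5.355; w = 1.355 - 0.3·(5.355) = -0.2515

-0.2515


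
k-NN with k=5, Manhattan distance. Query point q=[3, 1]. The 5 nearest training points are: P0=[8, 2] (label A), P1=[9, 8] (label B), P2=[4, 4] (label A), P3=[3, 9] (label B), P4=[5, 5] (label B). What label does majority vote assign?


d(q,P0) = 6  (label A)
d(q,P1) = 13  (label B)
d(q,P2) = 4  (label A)
d(q,P3) = 8  (label B)
d(q,P4) = 6  (label B)
Votes: A=2, B=3
Majority → B

B


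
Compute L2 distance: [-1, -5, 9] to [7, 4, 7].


d = √((-1-7)² + (-5-4)² + (9-7)²)
  = √(64 + 81 + 4)
  = √149 = 12.2066

12.2066


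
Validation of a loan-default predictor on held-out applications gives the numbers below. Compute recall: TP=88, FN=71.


Recall = TP/(TP+FN)
= 88/(88+71)
= 88/159 = 55.35%

55.35%


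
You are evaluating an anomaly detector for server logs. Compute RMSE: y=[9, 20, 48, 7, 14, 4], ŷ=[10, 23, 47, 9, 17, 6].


MSE = 28/6 = 4.6667
RMSE = √(28/6) = 2.1602

2.1602


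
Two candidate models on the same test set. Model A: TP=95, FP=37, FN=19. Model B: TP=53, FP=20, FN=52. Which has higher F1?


Model A: P=95/132=0.7197, R=95/114=0.8333, F1=2PR/(P+R)=2TP/(2TP+FP+FN)=190/246=0.7724
Model B: P=53/73=0.726, R=53/105=0.5048, F1=2PR/(P+R)=2TP/(2TP+FP+FN)=106/178=0.5955
0.7724 > 0.5955 → Model A

Model A


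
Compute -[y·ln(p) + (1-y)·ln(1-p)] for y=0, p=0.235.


BCE = -[y·ln(p) + (1-y)·ln(1-p)]
= -0 - 1·ln(1-0.235)
= -ln(0.765) = 0.2679

0.2679


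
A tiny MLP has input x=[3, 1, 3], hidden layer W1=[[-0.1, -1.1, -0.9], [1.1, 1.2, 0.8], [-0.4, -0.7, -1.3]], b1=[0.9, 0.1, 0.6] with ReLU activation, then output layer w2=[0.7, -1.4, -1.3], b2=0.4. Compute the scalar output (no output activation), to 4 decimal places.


z1[0] = (-0.1)·(3) + (-1.1)·(1) + (-0.9)·(3) + 0.9 = -3.2
z1[1] = (1.1)·(3) + (1.2)·(1) + (0.8)·(3) + 0.1 = 7.0
z1[2] = (-0.4)·(3) + (-0.7)·(1) + (-1.3)·(3) + 0.6 = -5.2
h = ReLU(z1) = [0.0, 7.0, 0.0]
output = (0.7)·(0.0) + (-1.4)·(7.0) + (-1.3)·(0.0) + 0.4 = -9.4

-9.4


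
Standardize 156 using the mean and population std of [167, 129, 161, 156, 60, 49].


μ = 120.3333, σ = 48.1445
z = (156 - 120.3333)/48.1445 = 0.7408

0.7408


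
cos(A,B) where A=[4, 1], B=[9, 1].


A·B = 4·9 + 1·1 = 37
‖A‖ = √17 = 4.1231, ‖B‖ = √82 = 9.0554
cos = 37/(√17·√82) = 37/√1394 = 0.991

0.991


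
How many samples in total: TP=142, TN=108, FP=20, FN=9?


Total = TP + TN + FP + FN
= 142 + 108 + 20 + 9
= 279
(Predicted positive: 162, predicted negative: 117)

279


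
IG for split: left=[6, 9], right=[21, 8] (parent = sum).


Parent = [27, 17], H_parent = 0.9624
H_left = 0.971 (n=15), H_right = 0.8498 (n=29)
H_children = (15/44)·0.971 + (29/44)·0.8498 = 0.8911
IG = 0.9624 - 0.8911 = 0.0713

0.0713


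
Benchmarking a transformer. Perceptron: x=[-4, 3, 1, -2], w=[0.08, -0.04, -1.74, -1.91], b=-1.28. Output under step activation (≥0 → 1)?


z = (-4)·(0.08) + (3)·(-0.04) + (1)·(-1.74) + (-2)·(-1.91) - 1.28
  = 0.36
step(z) = 1 (z≥0)

1


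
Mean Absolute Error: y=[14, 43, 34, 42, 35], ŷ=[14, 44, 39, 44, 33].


Absolute errors: |14-14|=0, |43-44|=1, |34-39|=5, |42-44|=2, |35-33|=2
Sum = 10
MAE = 10/5 = 2

2


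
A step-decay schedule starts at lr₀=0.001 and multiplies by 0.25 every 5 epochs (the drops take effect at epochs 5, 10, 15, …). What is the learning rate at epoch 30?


n_drops = ⌊30/5⌋ = 6
lr = 0.001·0.25^6 = 0.001·0.000244140625 = 0.000000244140625

0.000000244140625


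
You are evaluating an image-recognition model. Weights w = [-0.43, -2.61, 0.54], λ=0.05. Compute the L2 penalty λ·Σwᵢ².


‖w‖₂² = (-0.43)² + (-2.61)² + (0.54)²
     = 0.1849 + 6.8121 + 0.2916
     = 7.2886
λ·‖w‖₂² = 0.05·7.2886 = 0.36443

0.36443


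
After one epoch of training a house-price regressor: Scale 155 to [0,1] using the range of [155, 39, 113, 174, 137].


min=39, max=174
(155-39)/(174-39) = 116/135 = 0.8593

0.8593


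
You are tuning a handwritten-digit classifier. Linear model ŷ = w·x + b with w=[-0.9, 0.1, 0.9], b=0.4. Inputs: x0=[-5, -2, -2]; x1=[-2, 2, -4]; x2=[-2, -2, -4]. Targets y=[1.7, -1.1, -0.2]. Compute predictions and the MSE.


ŷ0 = (-0.9)·(-5) + (0.1)·(-2) + (0.9)·(-2) + 0.4 = 2.9
ŷ1 = (-0.9)·(-2) + (0.1)·(2) + (0.9)·(-4) + 0.4 = -1.2
ŷ2 = (-0.9)·(-2) + (0.1)·(-2) + (0.9)·(-4) + 0.4 = -1.6
errors² = [1.44, 0.01, 1.96]
MSE = 3.4100/3 = 1.1367

1.1367


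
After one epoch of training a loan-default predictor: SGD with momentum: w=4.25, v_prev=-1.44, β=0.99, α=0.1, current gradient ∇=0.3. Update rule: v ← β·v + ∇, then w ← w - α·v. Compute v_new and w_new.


v_new = 0.99·-1.44 + 0.3 = -1.4256 + 0.3 = -1.1256
w_new = 4.25 - 0.1·-1.1256 = 4.25 + 0.11256 = 4.36256

v_new=-1.1256, w_new=4.36256


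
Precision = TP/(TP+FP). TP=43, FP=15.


Precision = TP/(TP+FP)
= 43/(43+15)
= 43/58 = 74.14%

74.14%


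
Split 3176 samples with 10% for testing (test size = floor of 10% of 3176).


Test = ⌊3176·10/100⌋ = 317
Train = 3176 - 317 = 2859

Train: 2859, Test: 317


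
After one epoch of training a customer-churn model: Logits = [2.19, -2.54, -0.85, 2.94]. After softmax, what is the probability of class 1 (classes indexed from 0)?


Exponentials: e^2.19=8.9352, e^-2.54=0.0789, e^-0.85=0.4274, e^2.94=18.9158
Sum = 28.3573
Softmax = [0.3151, 0.0028, 0.0151, 0.6671]
p[1] = 0.0789/28.3573 = 0.0028

0.0028


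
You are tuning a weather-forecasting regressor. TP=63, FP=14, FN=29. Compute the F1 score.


Precision = 63/77 = 0.8182
Recall = 63/92 = 0.6848
F1 = 2·P·R/(P+R) = 2·TP/(2·TP+FP+FN) = 126/(126+14+29) = 126/169 = 0.7456

0.7456


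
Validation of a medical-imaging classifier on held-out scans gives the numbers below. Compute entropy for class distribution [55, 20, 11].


Probabilities: [55/86, 20/86, 11/86] ≈ [0.6395, 0.2326, 0.1279]
H = -((55/86)·log₂(55/86) + (20/86)·log₂(20/86) + (11/86)·log₂(11/86))
  = 1.2813 bits

1.2813 bits


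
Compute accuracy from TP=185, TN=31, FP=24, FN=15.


Accuracy = (TP+TN)/(TP+TN+FP+FN)
= (185+31)/(255)
= 216/255 = 84.71%

84.71%


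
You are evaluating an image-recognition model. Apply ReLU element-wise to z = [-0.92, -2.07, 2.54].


ReLU(-0.92) = max(0, -0.92) = 0.0
ReLU(-2.07) = max(0, -2.07) = 0.0
ReLU(2.54) = max(0, 2.54) = 2.54
result = [0.0, 0.0, 2.54]

[0.0, 0.0, 2.54]


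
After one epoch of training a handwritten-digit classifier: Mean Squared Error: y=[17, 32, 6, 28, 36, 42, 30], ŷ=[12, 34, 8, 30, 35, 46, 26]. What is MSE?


Squared errors: (17-12)²=25, (32-34)²=4, (6-8)²=4, (28-30)²=4, (36-35)²=1, (42-46)²=16, (30-26)²=16
Sum = 70
MSE = 70/7 = 10

10


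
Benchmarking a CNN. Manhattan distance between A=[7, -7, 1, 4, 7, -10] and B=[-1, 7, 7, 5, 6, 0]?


d = |7+ 1| + |-7-7| + |1-7| + |4-5| + |7-6| + |-10-0|
  = 8 + 14 + 6 + 1 + 1 + 10
  = 40

40


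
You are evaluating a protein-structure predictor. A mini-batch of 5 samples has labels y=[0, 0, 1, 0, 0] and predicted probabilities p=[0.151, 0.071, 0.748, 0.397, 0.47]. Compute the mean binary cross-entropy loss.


L[0] = -ln(1-0.151) = -ln(0.849) = 0.1637
L[1] = -ln(1-0.071) = -ln(0.929) = 0.0736
L[2] = -ln(0.748) = 0.2904
L[3] = -ln(1-0.397) = -ln(0.603) = 0.5058
L[4] = -ln(1-0.47) = -ln(0.53) = 0.6349
mean = (0.1637 + 0.0736 + 0.2904 + 0.5058 + 0.6349)/5 = 0.3337

0.3337


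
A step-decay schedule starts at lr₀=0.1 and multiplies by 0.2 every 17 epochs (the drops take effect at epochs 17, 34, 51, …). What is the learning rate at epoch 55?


n_drops = ⌊55/17⌋ = 3
lr = 0.1·0.2^3 = 0.1·0.008 = 0.0008

0.0008


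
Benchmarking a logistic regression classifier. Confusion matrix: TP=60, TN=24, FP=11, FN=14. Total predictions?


Total = TP + TN + FP + FN
= 60 + 24 + 11 + 14
= 109
(Predicted positive: 71, predicted negative: 38)

109


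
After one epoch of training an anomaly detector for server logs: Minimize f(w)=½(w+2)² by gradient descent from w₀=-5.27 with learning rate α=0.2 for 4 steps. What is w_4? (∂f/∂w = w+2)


step 1: grad = -5.27+2 = -3.27; w = -5.27 - 0.2·(-3.27) = -4.616
step 2: grad = -4.616+2 = -2.616; w = -4.616 - 0.2·(-2.616) = -4.0928
step 3: grad = -4.0928+2 = -2.0928; w = -4.0928 - 0.2·(-2.0928) = -3.67424
step 4: grad = -3.67424+2 = -1.67424; w = -3.67424 - 0.2·(-1.67424) = -3.339392

-3.339392


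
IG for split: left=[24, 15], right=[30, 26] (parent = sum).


Parent = [54, 41], H_parent = 0.9864
H_left = 0.9612 (n=39), H_right = 0.9963 (n=56)
H_children = (39/95)·0.9612 + (56/95)·0.9963 = 0.9819
IG = 0.9864 - 0.9819 = 0.0045

0.0045


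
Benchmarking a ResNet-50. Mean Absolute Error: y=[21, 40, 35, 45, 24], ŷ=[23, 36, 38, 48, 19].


Absolute errors: |21-23|=2, |40-36|=4, |35-38|=3, |45-48|=3, |24-19|=5
Sum = 17
MAE = 17/5 = 17/5

17/5


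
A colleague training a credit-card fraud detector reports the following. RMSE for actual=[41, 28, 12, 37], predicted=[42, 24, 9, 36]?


MSE = 27/4 = 6.75
RMSE = √(27/4) = 2.5981

2.5981


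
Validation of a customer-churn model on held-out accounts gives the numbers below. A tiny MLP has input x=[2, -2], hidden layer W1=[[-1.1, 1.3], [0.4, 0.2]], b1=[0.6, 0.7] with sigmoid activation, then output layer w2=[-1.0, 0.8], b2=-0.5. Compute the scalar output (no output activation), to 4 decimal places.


z1[0] = (-1.1)·(2) + (1.3)·(-2) + 0.6 = -4.2
z1[1] = (0.4)·(2) + (0.2)·(-2) + 0.7 = 1.1
h = sigmoid(z1) = [0.0148, 0.7503]
output = (-1.0)·(0.0148) + (0.8)·(0.7503) - 0.5 = 0.0854

0.0854


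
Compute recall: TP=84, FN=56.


Recall = TP/(TP+FN)
= 84/(84+56)
= 84/140 = 60.0%

60.0%


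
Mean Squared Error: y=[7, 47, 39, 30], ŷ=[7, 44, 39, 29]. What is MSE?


Squared errors: (7-7)²=0, (47-44)²=9, (39-39)²=0, (30-29)²=1
Sum = 10
MSE = 10/4 = 5/2

5/2


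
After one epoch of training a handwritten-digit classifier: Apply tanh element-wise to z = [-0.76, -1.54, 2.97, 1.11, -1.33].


tanh(-0.76) = -0.6411
tanh(-1.54) = -0.9121
tanh(2.97) = 0.9947
tanh(1.11) = 0.8041
tanh(-1.33) = -0.8692
result = [-0.6411, -0.9121, 0.9947, 0.8041, -0.8692]

[-0.6411, -0.9121, 0.9947, 0.8041, -0.8692]


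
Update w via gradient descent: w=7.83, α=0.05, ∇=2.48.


w_new = w - α·∇
= 7.83 - 0.05·2.48
= 7.83 - 0.124
= 7.706

7.706


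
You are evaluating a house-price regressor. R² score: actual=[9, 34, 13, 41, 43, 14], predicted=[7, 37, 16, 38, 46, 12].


ȳ = 25.6667
SS_res = Σ(y-ŷ)² = 44
SS_tot = Σ(y-ȳ)² = 1179.33
R² = 1 - SS_res/SS_tot = 1 - 0.0373 = 0.9627

0.9627


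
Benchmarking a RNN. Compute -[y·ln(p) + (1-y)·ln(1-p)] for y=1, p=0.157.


BCE = -[y·ln(p) + (1-y)·ln(1-p)]
= -1·ln(0.157) - 0
= -ln(0.157) = 1.8515

1.8515


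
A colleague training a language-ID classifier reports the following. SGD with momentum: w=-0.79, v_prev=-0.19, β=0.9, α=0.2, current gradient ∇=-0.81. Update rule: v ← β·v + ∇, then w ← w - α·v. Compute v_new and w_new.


v_new = 0.9·-0.19 - 0.81 = -0.171 - 0.81 = -0.981
w_new = -0.79 - 0.2·-0.981 = -0.79 + 0.1962 = -0.5938

v_new=-0.981, w_new=-0.5938


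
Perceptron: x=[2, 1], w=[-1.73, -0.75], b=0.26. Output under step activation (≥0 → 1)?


z = (2)·(-1.73) + (1)·(-0.75) + 0.26
  = -3.95
step(z) = 0 (z<0)

0


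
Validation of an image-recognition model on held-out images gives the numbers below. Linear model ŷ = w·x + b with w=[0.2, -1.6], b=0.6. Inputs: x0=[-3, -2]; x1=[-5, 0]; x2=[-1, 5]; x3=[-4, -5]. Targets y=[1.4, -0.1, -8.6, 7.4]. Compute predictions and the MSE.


ŷ0 = (0.2)·(-3) + (-1.6)·(-2) + 0.6 = 3.2
ŷ1 = (0.2)·(-5) + (-1.6)·(0) + 0.6 = -0.4
ŷ2 = (0.2)·(-1) + (-1.6)·(5) + 0.6 = -7.6
ŷ3 = (0.2)·(-4) + (-1.6)·(-5) + 0.6 = 7.8
errors² = [3.24, 0.09, 1.0, 0.16]
MSE = 4.4900/4 = 1.1225

1.1225


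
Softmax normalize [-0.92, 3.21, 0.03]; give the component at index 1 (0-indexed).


Exponentials: e^-0.92=0.3985, e^3.21=24.7791, e^0.03=1.0305
Sum = 26.2081
Softmax = [0.0152, 0.9455, 0.0393]
p[1] = 24.7791/26.2081 = 0.9455

0.9455


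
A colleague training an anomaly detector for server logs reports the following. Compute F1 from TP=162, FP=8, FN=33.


Precision = 162/170 = 0.9529
Recall = 162/195 = 0.8308
F1 = 2·P·R/(P+R) = 2·TP/(2·TP+FP+FN) = 324/(324+8+33) = 324/365 = 0.8877

0.8877


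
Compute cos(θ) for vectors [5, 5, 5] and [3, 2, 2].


A·B = 5·3 + 5·2 + 5·2 = 35
‖A‖ = √75 = 8.6603, ‖B‖ = √17 = 4.1231
cos = 35/(√75·√17) = 35/√1275 = 0.9802

0.9802


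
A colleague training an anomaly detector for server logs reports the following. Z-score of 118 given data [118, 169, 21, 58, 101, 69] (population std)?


μ = 89.3333, σ = 47.204
z = (118 - 89.3333)/47.204 = 0.6073

0.6073


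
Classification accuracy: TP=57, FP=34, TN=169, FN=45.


Accuracy = (TP+TN)/(TP+TN+FP+FN)
= (57+169)/(305)
= 226/305 = 74.1%

74.1%


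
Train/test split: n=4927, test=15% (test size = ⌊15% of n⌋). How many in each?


Test = ⌊4927·15/100⌋ = 739
Train = 4927 - 739 = 4188

Train: 4188, Test: 739


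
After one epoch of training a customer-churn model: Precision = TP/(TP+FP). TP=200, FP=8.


Precision = TP/(TP+FP)
= 200/(200+8)
= 200/208 = 96.15%

96.15%


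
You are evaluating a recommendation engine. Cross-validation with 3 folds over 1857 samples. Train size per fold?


Fold size = 1857/3 = 619
Training per fold = 1857 - 619 = 1238

1238


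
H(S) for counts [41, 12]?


Probabilities: [41/53, 12/53] ≈ [0.7736, 0.2264]
H = -((41/53)·log₂(41/53) + (12/53)·log₂(12/53))
  = 0.7717 bits

0.7717 bits


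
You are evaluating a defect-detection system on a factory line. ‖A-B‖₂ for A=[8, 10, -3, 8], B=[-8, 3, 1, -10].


d = √((8+ 8)² + (10-3)² + (-3-1)² + (8+ 10)²)
  = √(256 + 49 + 16 + 324)
  = √645 = 25.3969

25.3969


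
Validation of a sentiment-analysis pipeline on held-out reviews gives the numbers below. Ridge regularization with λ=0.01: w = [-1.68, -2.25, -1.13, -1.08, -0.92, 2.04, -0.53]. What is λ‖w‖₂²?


‖w‖₂² = (-1.68)² + (-2.25)² + (-1.13)² + (-1.08)² + (-0.92)² + (2.04)² + (-0.53)²
     = 2.8224 + 5.0625 + 1.2769 + 1.1664 + 0.8464 + 4.1616 + 0.2809
     = 15.6171
λ·‖w‖₂² = 0.01·15.6171 = 0.156171

0.156171


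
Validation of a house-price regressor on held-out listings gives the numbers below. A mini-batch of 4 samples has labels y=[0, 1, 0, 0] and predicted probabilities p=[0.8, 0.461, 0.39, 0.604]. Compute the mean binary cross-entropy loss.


L[0] = -ln(1-0.8) = -ln(0.2) = 1.6094
L[1] = -ln(0.461) = 0.7744
L[2] = -ln(1-0.39) = -ln(0.61) = 0.4943
L[3] = -ln(1-0.604) = -ln(0.396) = 0.9263
mean = (1.6094 + 0.7744 + 0.4943 + 0.9263)/4 = 0.9511

0.9511


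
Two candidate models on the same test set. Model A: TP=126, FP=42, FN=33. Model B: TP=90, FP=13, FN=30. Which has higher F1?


Model A: P=126/168=0.75, R=126/159=0.7925, F1=2PR/(P+R)=2TP/(2TP+FP+FN)=252/327=0.7706
Model B: P=90/103=0.8738, R=90/120=0.75, F1=2PR/(P+R)=2TP/(2TP+FP+FN)=180/223=0.8072
0.7706 < 0.8072 → Model B

Model B


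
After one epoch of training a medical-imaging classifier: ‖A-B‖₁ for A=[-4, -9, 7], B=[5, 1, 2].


d = |-4-5| + |-9-1| + |7-2|
  = 9 + 10 + 5
  = 24

24


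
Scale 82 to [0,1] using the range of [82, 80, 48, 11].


min=11, max=82
(82-11)/(82-11) = 71/71 = 1.0

1.0


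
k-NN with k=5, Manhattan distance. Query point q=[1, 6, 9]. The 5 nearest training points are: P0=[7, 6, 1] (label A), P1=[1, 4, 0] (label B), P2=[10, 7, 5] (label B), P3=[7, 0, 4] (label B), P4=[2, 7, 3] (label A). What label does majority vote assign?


d(q,P0) = 14  (label A)
d(q,P1) = 11  (label B)
d(q,P2) = 14  (label B)
d(q,P3) = 17  (label B)
d(q,P4) = 8  (label A)
Votes: A=2, B=3
Majority → B

B


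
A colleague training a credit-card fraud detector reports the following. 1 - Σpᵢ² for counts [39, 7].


Probabilities: [39/46, 7/46] ≈ [0.8478, 0.1522]
Σpᵢ² = (1521 + 49)/46² = 1570/2116
Gini = 1 - Σpᵢ² = 1 - 1570/2116 = 0.258

0.258


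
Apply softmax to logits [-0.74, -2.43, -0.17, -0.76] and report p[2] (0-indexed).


Exponentials: e^-0.74=0.4771, e^-2.43=0.088, e^-0.17=0.8437, e^-0.76=0.4677
Sum = 1.8765
Softmax = [0.2543, 0.0469, 0.4496, 0.2492]
p[2] = 0.8437/1.8765 = 0.4496

0.4496


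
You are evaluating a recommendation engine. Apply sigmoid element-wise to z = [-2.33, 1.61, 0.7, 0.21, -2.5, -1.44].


σ(-2.33) = 1/(1+e^2.33) = 0.0887
σ(1.61) = 1/(1+e^-1.61) = 0.8334
σ(0.7) = 1/(1+e^-0.7) = 0.6682
σ(0.21) = 1/(1+e^-0.21) = 0.5523
σ(-2.5) = 1/(1+e^2.5) = 0.0759
σ(-1.44) = 1/(1+e^1.44) = 0.1915
result = [0.0887, 0.8334, 0.6682, 0.5523, 0.0759, 0.1915]

[0.0887, 0.8334, 0.6682, 0.5523, 0.0759, 0.1915]


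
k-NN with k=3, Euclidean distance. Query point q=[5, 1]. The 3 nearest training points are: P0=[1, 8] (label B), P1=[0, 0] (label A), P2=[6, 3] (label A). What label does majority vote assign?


d(q,P0) = 8.0623  (label B)
d(q,P1) = 5.099  (label A)
d(q,P2) = 2.2361  (label A)
Votes: A=2, B=1
Majority → A

A


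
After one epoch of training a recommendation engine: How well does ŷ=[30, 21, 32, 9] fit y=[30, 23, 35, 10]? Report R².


ȳ = 24.5
SS_res = Σ(y-ŷ)² = 14
SS_tot = Σ(y-ȳ)² = 353
R² = 1 - SS_res/SS_tot = 1 - 0.0397 = 0.9603

0.9603


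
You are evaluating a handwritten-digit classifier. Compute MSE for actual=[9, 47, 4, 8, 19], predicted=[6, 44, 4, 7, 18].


Squared errors: (9-6)²=9, (47-44)²=9, (4-4)²=0, (8-7)²=1, (19-18)²=1
Sum = 20
MSE = 20/5 = 4

4


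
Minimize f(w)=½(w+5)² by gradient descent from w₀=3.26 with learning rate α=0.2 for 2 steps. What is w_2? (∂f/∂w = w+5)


step 1: grad = 3.26+5 = 8.26; w = 3.26 - 0.2·(8.26) = 1.608
step 2: grad = 1.608+5 = 6.608; w = 1.608 - 0.2·(6.608) = 0.2864

0.2864


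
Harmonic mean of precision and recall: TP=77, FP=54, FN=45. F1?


Precision = 77/131 = 0.5878
Recall = 77/122 = 0.6311
F1 = 2·P·R/(P+R) = 2·TP/(2·TP+FP+FN) = 154/(154+54+45) = 154/253 = 0.6087

0.6087


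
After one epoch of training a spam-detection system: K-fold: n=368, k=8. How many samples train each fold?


Fold size = 368/8 = 46
Training per fold = 368 - 46 = 322

322


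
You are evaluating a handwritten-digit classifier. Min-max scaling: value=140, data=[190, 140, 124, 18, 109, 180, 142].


min=18, max=190
(140-18)/(190-18) = 122/172 = 0.7093

0.7093


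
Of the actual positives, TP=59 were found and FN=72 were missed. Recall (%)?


Recall = TP/(TP+FN)
= 59/(59+72)
= 59/131 = 45.04%

45.04%


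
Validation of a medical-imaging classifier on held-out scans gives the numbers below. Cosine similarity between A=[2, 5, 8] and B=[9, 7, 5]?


A·B = 2·9 + 5·7 + 8·5 = 93
‖A‖ = √93 = 9.6437, ‖B‖ = √155 = 12.4499
cos = 93/(√93·√155) = 93/√14415 = 0.7746

0.7746


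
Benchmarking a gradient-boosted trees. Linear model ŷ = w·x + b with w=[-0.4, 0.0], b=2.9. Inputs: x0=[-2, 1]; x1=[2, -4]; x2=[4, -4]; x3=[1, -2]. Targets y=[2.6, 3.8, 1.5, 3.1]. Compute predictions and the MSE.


ŷ0 = (-0.4)·(-2) + (0.0)·(1) + 2.9 = 3.7
ŷ1 = (-0.4)·(2) + (0.0)·(-4) + 2.9 = 2.1
ŷ2 = (-0.4)·(4) + (0.0)·(-4) + 2.9 = 1.3
ŷ3 = (-0.4)·(1) + (0.0)·(-2) + 2.9 = 2.5
errors² = [1.21, 2.89, 0.04, 0.36]
MSE = 4.5000/4 = 1.125

1.125


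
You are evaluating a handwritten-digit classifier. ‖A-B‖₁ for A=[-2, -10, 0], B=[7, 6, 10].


d = |-2-7| + |-10-6| + |0-10|
  = 9 + 16 + 10
  = 35

35


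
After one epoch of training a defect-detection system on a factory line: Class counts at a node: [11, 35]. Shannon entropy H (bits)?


Probabilities: [11/46, 35/46] ≈ [0.2391, 0.7609]
H = -((11/46)·log₂(11/46) + (35/46)·log₂(35/46))
  = 0.7936 bits

0.7936 bits


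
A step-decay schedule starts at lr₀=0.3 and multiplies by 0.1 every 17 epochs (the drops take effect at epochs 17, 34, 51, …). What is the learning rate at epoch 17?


n_drops = ⌊17/17⌋ = 1
lr = 0.3·0.1^1 = 0.3·0.1 = 0.03

0.03


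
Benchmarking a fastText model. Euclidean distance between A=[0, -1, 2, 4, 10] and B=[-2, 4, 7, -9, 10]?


d = √((0+ 2)² + (-1-4)² + (2-7)² + (4+ 9)² + (10-10)²)
  = √(4 + 25 + 25 + 169 + 0)
  = √223 = 14.9332

14.9332


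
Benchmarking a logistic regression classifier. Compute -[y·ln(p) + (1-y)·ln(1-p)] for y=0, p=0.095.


BCE = -[y·ln(p) + (1-y)·ln(1-p)]
= -0 - 1·ln(1-0.095)
= -ln(0.905) = 0.0998

0.0998


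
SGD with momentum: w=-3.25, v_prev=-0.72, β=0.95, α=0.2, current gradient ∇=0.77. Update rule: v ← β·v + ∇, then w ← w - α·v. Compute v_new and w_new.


v_new = 0.95·-0.72 + 0.77 = -0.684 + 0.77 = 0.086
w_new = -3.25 - 0.2·0.086 = -3.25 - 0.0172 = -3.2672

v_new=0.086, w_new=-3.2672


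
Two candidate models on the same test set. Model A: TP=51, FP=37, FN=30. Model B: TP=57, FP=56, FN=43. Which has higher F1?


Model A: P=51/88=0.5795, R=51/81=0.6296, F1=2PR/(P+R)=2TP/(2TP+FP+FN)=102/169=0.6036
Model B: P=57/113=0.5044, R=57/100=0.57, F1=2PR/(P+R)=2TP/(2TP+FP+FN)=114/213=0.5352
0.6036 > 0.5352 → Model A

Model A


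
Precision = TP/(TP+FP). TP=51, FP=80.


Precision = TP/(TP+FP)
= 51/(51+80)
= 51/131 = 38.93%

38.93%


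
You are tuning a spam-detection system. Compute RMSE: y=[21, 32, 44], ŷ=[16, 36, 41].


MSE = 50/3 = 16.6667
RMSE = √(50/3) = 4.0825

4.0825


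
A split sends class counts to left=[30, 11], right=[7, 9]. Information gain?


Parent = [37, 20], H_parent = 0.9348
H_left = 0.839 (n=41), H_right = 0.9887 (n=16)
H_children = (41/57)·0.839 + (16/57)·0.9887 = 0.881
IG = 0.9348 - 0.881 = 0.0538

0.0538


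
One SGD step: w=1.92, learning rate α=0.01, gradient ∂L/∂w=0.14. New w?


w_new = w - α·∇
= 1.92 - 0.01·0.14
= 1.92 - 0.0014
= 1.9186

1.9186


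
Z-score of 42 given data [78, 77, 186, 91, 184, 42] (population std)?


μ = 109.6667, σ = 55.3012
z = (42 - 109.6667)/55.3012 = -1.2236

-1.2236


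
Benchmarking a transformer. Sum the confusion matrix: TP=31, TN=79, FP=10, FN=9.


Total = TP + TN + FP + FN
= 31 + 79 + 10 + 9
= 129
(Predicted positive: 41, predicted negative: 88)

129


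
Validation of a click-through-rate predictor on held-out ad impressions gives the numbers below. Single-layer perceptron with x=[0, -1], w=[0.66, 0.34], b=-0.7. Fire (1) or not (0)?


z = (0)·(0.66) + (-1)·(0.34) - 0.7
  = -1.04
step(z) = 0 (z<0)

0


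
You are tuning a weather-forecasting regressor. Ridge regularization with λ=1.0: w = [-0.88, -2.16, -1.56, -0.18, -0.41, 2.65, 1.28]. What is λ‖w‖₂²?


‖w‖₂² = (-0.88)² + (-2.16)² + (-1.56)² + (-0.18)² + (-0.41)² + (2.65)² + (1.28)²
     = 0.7744 + 4.6656 + 2.4336 + 0.0324 + 0.1681 + 7.0225 + 1.6384
     = 16.735
λ·‖w‖₂² = 1.0·16.735 = 16.735

16.735


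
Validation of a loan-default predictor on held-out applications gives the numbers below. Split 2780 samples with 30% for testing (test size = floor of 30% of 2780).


Test = ⌊2780·30/100⌋ = 834
Train = 2780 - 834 = 1946

Train: 1946, Test: 834


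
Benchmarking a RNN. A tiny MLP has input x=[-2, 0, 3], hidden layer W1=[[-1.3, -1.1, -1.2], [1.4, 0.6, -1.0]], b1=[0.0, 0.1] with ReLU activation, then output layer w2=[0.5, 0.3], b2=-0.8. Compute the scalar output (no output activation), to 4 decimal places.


z1[0] = (-1.3)·(-2) + (-1.1)·(0) + (-1.2)·(3) + 0.0 = -1.0
z1[1] = (1.4)·(-2) + (0.6)·(0) + (-1.0)·(3) + 0.1 = -5.7
h = ReLU(z1) = [0.0, 0.0]
output = (0.5)·(0.0) + (0.3)·(0.0) - 0.8 = -0.8

-0.8


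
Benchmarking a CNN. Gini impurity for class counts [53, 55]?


Probabilities: [53/108, 55/108] ≈ [0.4907, 0.5093]
Σpᵢ² = (2809 + 3025)/108² = 5834/11664
Gini = 1 - Σpᵢ² = 1 - 5834/11664 = 0.4998

0.4998


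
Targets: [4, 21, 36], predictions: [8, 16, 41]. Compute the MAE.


Absolute errors: |4-8|=4, |21-16|=5, |36-41|=5
Sum = 14
MAE = 14/3 = 14/3

14/3


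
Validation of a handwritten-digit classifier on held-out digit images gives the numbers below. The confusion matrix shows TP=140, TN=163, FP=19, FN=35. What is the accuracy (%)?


Accuracy = (TP+TN)/(TP+TN+FP+FN)
= (140+163)/(357)
= 303/357 = 84.87%

84.87%


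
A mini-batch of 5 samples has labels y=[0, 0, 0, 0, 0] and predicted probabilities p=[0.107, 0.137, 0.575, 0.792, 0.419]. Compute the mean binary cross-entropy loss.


L[0] = -ln(1-0.107) = -ln(0.893) = 0.1132
L[1] = -ln(1-0.137) = -ln(0.863) = 0.1473
L[2] = -ln(1-0.575) = -ln(0.425) = 0.8557
L[3] = -ln(1-0.792) = -ln(0.208) = 1.5702
L[4] = -ln(1-0.419) = -ln(0.581) = 0.543
mean = (0.1132 + 0.1473 + 0.8557 + 1.5702 + 0.543)/5 = 0.6459

0.6459


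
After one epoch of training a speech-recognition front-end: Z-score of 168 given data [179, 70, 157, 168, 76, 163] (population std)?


μ = 135.5, σ = 44.7167
z = (168 - 135.5)/44.7167 = 0.7268

0.7268


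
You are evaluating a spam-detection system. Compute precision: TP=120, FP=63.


Precision = TP/(TP+FP)
= 120/(120+63)
= 120/183 = 65.57%

65.57%


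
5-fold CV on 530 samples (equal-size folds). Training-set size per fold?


Fold size = 530/5 = 106
Training per fold = 530 - 106 = 424

424


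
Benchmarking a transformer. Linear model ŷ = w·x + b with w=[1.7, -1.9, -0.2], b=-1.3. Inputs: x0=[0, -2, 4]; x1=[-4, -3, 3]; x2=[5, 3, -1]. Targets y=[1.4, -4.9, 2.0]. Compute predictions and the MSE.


ŷ0 = (1.7)·(0) + (-1.9)·(-2) + (-0.2)·(4) - 1.3 = 1.7
ŷ1 = (1.7)·(-4) + (-1.9)·(-3) + (-0.2)·(3) - 1.3 = -3.0
ŷ2 = (1.7)·(5) + (-1.9)·(3) + (-0.2)·(-1) - 1.3 = 1.7
errors² = [0.09, 3.61, 0.09]
MSE = 3.7900/3 = 1.2633

1.2633


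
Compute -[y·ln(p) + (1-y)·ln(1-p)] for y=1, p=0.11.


BCE = -[y·ln(p) + (1-y)·ln(1-p)]
= -1·ln(0.11) - 0
= -ln(0.11) = 2.2073

2.2073


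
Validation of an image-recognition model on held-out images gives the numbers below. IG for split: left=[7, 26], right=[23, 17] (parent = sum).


Parent = [30, 43], H_parent = 0.977
H_left = 0.7455 (n=33), H_right = 0.9837 (n=40)
H_children = (33/73)·0.7455 + (40/73)·0.9837 = 0.876
IG = 0.977 - 0.876 = 0.101

0.101


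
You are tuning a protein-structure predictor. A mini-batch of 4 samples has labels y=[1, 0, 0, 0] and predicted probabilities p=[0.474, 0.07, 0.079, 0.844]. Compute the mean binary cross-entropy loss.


L[0] = -ln(0.474) = 0.7465
L[1] = -ln(1-0.07) = -ln(0.93) = 0.0726
L[2] = -ln(1-0.079) = -ln(0.921) = 0.0823
L[3] = -ln(1-0.844) = -ln(0.156) = 1.8579
mean = (0.7465 + 0.0726 + 0.0823 + 1.8579)/4 = 0.6898

0.6898


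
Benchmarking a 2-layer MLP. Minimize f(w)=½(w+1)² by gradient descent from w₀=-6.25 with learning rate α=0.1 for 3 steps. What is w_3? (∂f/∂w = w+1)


step 1: grad = -6.25+1 = -5.25; w = -6.25 - 0.1·(-5.25) = -5.725
step 2: grad = -5.725+1 = -4.725; w = -5.725 - 0.1·(-4.725) = -5.2525
step 3: grad = -5.2525+1 = -4.2525; w = -5.2525 - 0.1·(-4.2525) = -4.82725

-4.82725


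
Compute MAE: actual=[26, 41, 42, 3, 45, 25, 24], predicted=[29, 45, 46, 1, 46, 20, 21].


Absolute errors: |26-29|=3, |41-45|=4, |42-46|=4, |3-1|=2, |45-46|=1, |25-20|=5, |24-21|=3
Sum = 22
MAE = 22/7 = 22/7

22/7


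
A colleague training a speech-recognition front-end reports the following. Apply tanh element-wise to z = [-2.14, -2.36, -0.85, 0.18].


tanh(-2.14) = -0.9727
tanh(-2.36) = -0.9823
tanh(-0.85) = -0.6911
tanh(0.18) = 0.1781
result = [-0.9727, -0.9823, -0.6911, 0.1781]

[-0.9727, -0.9823, -0.6911, 0.1781]


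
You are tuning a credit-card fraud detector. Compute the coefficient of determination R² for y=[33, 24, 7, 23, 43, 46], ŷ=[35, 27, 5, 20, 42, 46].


ȳ = 29.3333
SS_res = Σ(y-ŷ)² = 27
SS_tot = Σ(y-ȳ)² = 1045.33
R² = 1 - SS_res/SS_tot = 1 - 0.0258 = 0.9742

0.9742


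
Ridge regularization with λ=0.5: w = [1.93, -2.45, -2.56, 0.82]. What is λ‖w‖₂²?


‖w‖₂² = (1.93)² + (-2.45)² + (-2.56)² + (0.82)²
     = 3.7249 + 6.0025 + 6.5536 + 0.6724
     = 16.9534
λ·‖w‖₂² = 0.5·16.9534 = 8.4767

8.4767


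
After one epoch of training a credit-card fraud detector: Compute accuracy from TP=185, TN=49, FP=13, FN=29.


Accuracy = (TP+TN)/(TP+TN+FP+FN)
= (185+49)/(276)
= 234/276 = 84.78%

84.78%


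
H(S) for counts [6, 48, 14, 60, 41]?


Probabilities: [6/169, 48/169, 14/169, 60/169, 41/169] ≈ [0.0355, 0.284, 0.0828, 0.355, 0.2426]
H = -((6/169)·log₂(6/169) + (48/169)·log₂(48/169) + (14/169)·log₂(14/169) + (60/169)·log₂(60/169) + (41/169)·log₂(41/169))
  = 2.0106 bits

2.0106 bits


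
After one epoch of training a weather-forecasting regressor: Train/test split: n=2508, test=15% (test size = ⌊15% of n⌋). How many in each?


Test = ⌊2508·15/100⌋ = 376
Train = 2508 - 376 = 2132

Train: 2132, Test: 376


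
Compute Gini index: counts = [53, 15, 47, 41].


Probabilities: [53/156, 15/156, 47/156, 41/156] ≈ [0.3397, 0.0962, 0.3013, 0.2628]
Σpᵢ² = (2809 + 225 + 2209 + 1681)/156² = 6924/24336
Gini = 1 - Σpᵢ² = 1 - 6924/24336 = 0.7155

0.7155


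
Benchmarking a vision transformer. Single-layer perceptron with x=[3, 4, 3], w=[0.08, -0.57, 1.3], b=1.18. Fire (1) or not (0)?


z = (3)·(0.08) + (4)·(-0.57) + (3)·(1.3) + 1.18
  = 3.04
step(z) = 1 (z≥0)

1


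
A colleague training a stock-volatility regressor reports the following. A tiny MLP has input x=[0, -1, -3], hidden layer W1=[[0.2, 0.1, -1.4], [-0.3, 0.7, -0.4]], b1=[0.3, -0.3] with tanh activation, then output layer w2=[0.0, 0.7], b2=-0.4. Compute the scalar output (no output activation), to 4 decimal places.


z1[0] = (0.2)·(0) + (0.1)·(-1) + (-1.4)·(-3) + 0.3 = 4.4
z1[1] = (-0.3)·(0) + (0.7)·(-1) + (-0.4)·(-3) - 0.3 = 0.2
h = tanh(z1) = [0.9997, 0.1974]
output = (0.0)·(0.9997) + (0.7)·(0.1974) - 0.4 = -0.2618

-0.2618


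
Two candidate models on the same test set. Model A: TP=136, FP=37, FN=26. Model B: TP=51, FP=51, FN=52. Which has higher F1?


Model A: P=136/173=0.7861, R=136/162=0.8395, F1=2PR/(P+R)=2TP/(2TP+FP+FN)=272/335=0.8119
Model B: P=51/102=0.5, R=51/103=0.4951, F1=2PR/(P+R)=2TP/(2TP+FP+FN)=102/205=0.4976
0.8119 > 0.4976 → Model A

Model A


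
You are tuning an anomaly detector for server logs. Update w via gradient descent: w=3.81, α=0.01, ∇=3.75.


w_new = w - α·∇
= 3.81 - 0.01·3.75
= 3.81 - 0.0375
= 3.7725

3.7725


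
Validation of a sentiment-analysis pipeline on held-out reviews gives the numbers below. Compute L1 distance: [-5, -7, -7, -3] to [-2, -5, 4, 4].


d = |-5+ 2| + |-7+ 5| + |-7-4| + |-3-4|
  = 3 + 2 + 11 + 7
  = 23

23


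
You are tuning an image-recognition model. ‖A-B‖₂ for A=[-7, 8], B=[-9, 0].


d = √((-7+ 9)² + (8-0)²)
  = √(4 + 64)
  = √68 = 8.2462

8.2462


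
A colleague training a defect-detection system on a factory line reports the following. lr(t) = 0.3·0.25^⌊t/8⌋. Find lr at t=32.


n_drops = ⌊32/8⌋ = 4
lr = 0.3·0.25^4 = 0.3·0.00390625 = 0.001171875

0.001171875


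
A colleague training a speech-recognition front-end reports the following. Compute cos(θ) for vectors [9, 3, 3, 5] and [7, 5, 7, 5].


A·B = 9·7 + 3·5 + 3·7 + 5·5 = 124
‖A‖ = √124 = 11.1355, ‖B‖ = √148 = 12.1655
cos = 124/(√124·√148) = 124/√18352 = 0.9153

0.9153
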